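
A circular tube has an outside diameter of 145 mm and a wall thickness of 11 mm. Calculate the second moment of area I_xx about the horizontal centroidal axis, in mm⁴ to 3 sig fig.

Split into non-overlapping primitives; take the origin at the lower-left of the bounding box.
Outer circle: ⌀145, A = 16 513 mm², y = 72.5 mm, Ī = 21 699 109 mm⁴.
Bore (subtracted): ⌀123, A = 11 882 mm², y = 72.5 mm, Ī = 11 235 447 mm⁴.
By symmetry the centroid is at mid-height, ȳ = 72.5 mm.
All pieces are centred on the horizontal centroidal axis, so I = ΣĪ (holes subtracted) = 10 463 663 mm⁴.

I_xx ≈ 1.05 × 10⁷ mm⁴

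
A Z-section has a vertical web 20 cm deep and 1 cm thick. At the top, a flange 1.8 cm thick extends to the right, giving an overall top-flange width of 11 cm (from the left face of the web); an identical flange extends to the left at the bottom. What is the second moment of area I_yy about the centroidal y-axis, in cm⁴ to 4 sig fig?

I_yy ≈ 1391 cm⁴

Decompose the section into non-overlapping parts with the origin at the bottom-left of its bounding rectangle.
Web: 1 × 20, A = 20 cm², x = 10.5 cm, Ī = 1.66667 cm⁴.
Top flange (beyond web): 10 × 1.8, A = 18 cm², x = 16 cm, Ī = 150 cm⁴.
Bottom flange (beyond web): 10 × 1.8, A = 18 cm², x = 5 cm, Ī = 150 cm⁴.
Centroid: x̄ = ΣA·x / ΣA = 10.5 cm.
Transfer each piece to the centroidal y-axis using Ī + A·d² with d = x − 10.5:
  web: d = 0 cm → contributes +1.66667 cm⁴
  top flange (beyond web): d = 5.5 cm → contributes +694.5 cm⁴
  bottom flange (beyond web): d = -5.5 cm → contributes +694.5 cm⁴
Total I = 1390.67 cm⁴.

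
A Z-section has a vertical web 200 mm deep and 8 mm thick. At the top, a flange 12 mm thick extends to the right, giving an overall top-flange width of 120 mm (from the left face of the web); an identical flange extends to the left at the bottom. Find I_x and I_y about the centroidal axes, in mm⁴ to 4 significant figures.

Break the section into simple shapes (no overlaps), measuring from the bottom-left corner of the bounding box.
Web: 8 × 200, A = 1 600 mm², y = 100 mm, Ī = 5 333 333 mm⁴.
Top flange (beyond web): 112 × 12, A = 1 344 mm², y = 194 mm, Ī = 16 128 mm⁴.
Bottom flange (beyond web): 112 × 12, A = 1 344 mm², y = 6 mm, Ī = 16 128 mm⁴.
Centroid: ȳ = ΣA·y / ΣA = 100 mm.
Transfer each piece to the centroidal x-axis using Ī + A·d² with d = y − 100:
  web: d = 0 mm → contributes +5 333 333 mm⁴
  top flange (beyond web): d = 94 mm → contributes +11 891 712 mm⁴
  bottom flange (beyond web): d = -94 mm → contributes +11 891 712 mm⁴
Total I = 29 116 757 mm⁴.
For the y-axis: x̄ = 116 mm.
Repeating about the centroidal y-axis gives I_y = 12 495 189 mm⁴.

I_x ≈ 2.912 × 10⁷ mm⁴, I_y ≈ 1.250 × 10⁷ mm⁴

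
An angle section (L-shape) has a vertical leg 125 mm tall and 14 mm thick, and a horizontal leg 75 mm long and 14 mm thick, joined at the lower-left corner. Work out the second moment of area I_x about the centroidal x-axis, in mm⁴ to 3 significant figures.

I_x ≈ 4.06 × 10⁶ mm⁴

Split into non-overlapping primitives; take the origin at the lower-left of the bounding box.
Vertical leg: 14 × 125, A = 1 750 mm², y = 62.5 mm, Ī = 2 278 646 mm⁴.
Horizontal leg (remainder): 61 × 14, A = 854 mm², y = 7 mm, Ī = 13 949 mm⁴.
Centroid: ȳ = ΣA·y / ΣA = 44.298 mm.
Transfer each piece to the centroidal x-axis using Ī + A·d² with d = y − 44.298:
  vertical leg: d = 18.202 mm → contributes +2 858 419 mm⁴
  horizontal leg (remainder): d = -37.298 mm → contributes +1 202 008 mm⁴
Total I = 4 060 426 mm⁴.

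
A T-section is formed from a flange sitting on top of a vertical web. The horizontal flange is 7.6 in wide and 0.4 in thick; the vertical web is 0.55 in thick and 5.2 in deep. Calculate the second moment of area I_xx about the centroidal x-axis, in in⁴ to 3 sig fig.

Treat the section as a set of non-overlapping primitives; coordinates are from the bounding-box lower-left.
Flange: 7.6 × 0.4, A = 3.04 in², y = 5.4 in, Ī = 0.040533 in⁴.
Web: 0.55 × 5.2, A = 2.86 in², y = 2.6 in, Ī = 6.4445 in⁴.
Centroid: ȳ = ΣA·y / ΣA = 4.0427 in.
Transfer each piece to the centroidal x-axis using Ī + A·d² with d = y − 4.0427:
  flange: d = 1.3573 in → contributes +5.6409 in⁴
  web: d = -1.4427 in → contributes +12.397 in⁴
Total I = 18.038 in⁴.

I_xx ≈ 18.0 in⁴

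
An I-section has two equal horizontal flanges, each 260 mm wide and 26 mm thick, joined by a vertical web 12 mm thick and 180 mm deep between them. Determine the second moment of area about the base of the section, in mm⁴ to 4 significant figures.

Decompose the section into non-overlapping parts with the origin at the bottom-left of its bounding rectangle.
Bottom flange: 260 × 26, A = 6 760 mm², y = 13 mm, Ī = 380 813 mm⁴.
Web: 12 × 180, A = 2 160 mm², y = 116 mm, Ī = 5 832 000 mm⁴.
Top flange: 260 × 26, A = 6 760 mm², y = 219 mm, Ī = 380 813 mm⁴.
Transfer each piece to a horizontal axis along the bottom face using Ī + A·d² with d = y − 0:
  bottom flange: d = 13 mm → contributes +1 523 253 mm⁴
  web: d = 116 mm → contributes +34 896 960 mm⁴
  top flange: d = 219 mm → contributes +324 597 173 mm⁴
Total I = 361 017 387 mm⁴.

I_base ≈ 3.610 × 10⁸ mm⁴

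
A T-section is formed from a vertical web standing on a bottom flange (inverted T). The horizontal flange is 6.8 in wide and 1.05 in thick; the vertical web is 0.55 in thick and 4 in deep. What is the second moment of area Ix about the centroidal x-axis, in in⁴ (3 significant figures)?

Decompose the section into non-overlapping parts with the origin at the bottom-left of its bounding rectangle.
Flange: 6.8 × 1.05, A = 7.14 in², y = 0.525 in, Ī = 0.65599 in⁴.
Web: 0.55 × 4, A = 2.2 in², y = 3.05 in, Ī = 2.9333 in⁴.
Centroid: ȳ = ΣA·y / ΣA = 1.1198 in.
Transfer each piece to the centroidal x-axis using Ī + A·d² with d = y − 1.1198:
  flange: d = -0.59475 in → contributes +3.1816 in⁴
  web: d = 1.9302 in → contributes +11.13 in⁴
Total I = 14.312 in⁴.

Ix ≈ 14.3 in⁴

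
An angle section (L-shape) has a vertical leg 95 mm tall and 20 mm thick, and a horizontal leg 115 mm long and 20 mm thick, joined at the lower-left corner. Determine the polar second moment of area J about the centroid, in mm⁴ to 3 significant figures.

J ≈ 7.46 × 10⁶ mm⁴

Treat the section as a set of non-overlapping primitives; coordinates are from the bounding-box lower-left.
Vertical leg: 20 × 95, A = 1 900 mm², y = 47.5 mm, Ī = 1 428 958 mm⁴.
Horizontal leg (remainder): 95 × 20, A = 1 900 mm², y = 10 mm, Ī = 63 333 mm⁴.
Centroid: ȳ = ΣA·y / ΣA = 28.75 mm.
Transfer each piece to the centroidal x-axis using Ī + A·d² with d = y − 28.75:
  vertical leg: d = 18.75 mm → contributes +2 096 927 mm⁴
  horizontal leg (remainder): d = -18.75 mm → contributes +731 302 mm⁴
Total I = 2 828 229 mm⁴.
For the y-axis: x̄ = 38.75 mm.
Repeating about the centroidal y-axis gives I_y = 4 633 229 mm⁴.
Polar second moment: J = I_x + I_y = 7 461 458 mm⁴.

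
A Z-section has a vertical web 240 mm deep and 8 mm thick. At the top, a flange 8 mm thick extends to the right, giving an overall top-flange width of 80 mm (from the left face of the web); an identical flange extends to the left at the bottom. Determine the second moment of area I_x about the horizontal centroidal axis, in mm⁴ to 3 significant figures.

Decompose the section into non-overlapping parts with the origin at the bottom-left of its bounding rectangle.
Web: 8 × 240, A = 1 920 mm², y = 120 mm, Ī = 9 216 000 mm⁴.
Top flange (beyond web): 72 × 8, A = 576 mm², y = 236 mm, Ī = 3 072 mm⁴.
Bottom flange (beyond web): 72 × 8, A = 576 mm², y = 4 mm, Ī = 3 072 mm⁴.
Centroid: ȳ = ΣA·y / ΣA = 120 mm.
Transfer each piece to the horizontal centroidal axis using Ī + A·d² with d = y − 120:
  web: d = 0 mm → contributes +9 216 000 mm⁴
  top flange (beyond web): d = 116 mm → contributes +7 753 728 mm⁴
  bottom flange (beyond web): d = -116 mm → contributes +7 753 728 mm⁴
Total I = 24 723 456 mm⁴.

I_x ≈ 2.47 × 10⁷ mm⁴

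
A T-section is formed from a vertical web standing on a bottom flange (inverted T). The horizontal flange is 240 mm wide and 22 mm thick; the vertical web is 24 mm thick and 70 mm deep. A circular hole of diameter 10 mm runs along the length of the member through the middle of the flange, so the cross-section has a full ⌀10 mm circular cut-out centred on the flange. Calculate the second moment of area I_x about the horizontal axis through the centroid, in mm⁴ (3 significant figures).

I_x ≈ 3.59 × 10⁶ mm⁴

Split into non-overlapping primitives; take the origin at the lower-left of the bounding box.
Flange: 240 × 22, A = 5 280 mm², y = 11 mm, Ī = 212 960 mm⁴.
Web: 24 × 70, A = 1 680 mm², y = 57 mm, Ī = 686 000 mm⁴.
Hole (subtracted): ⌀10, A = 78.54 mm², y = 11 mm, Ī = 490.87 mm⁴.
Centroid: ȳ = ΣA·y / ΣA = 22.23 mm.
Transfer each piece to the horizontal axis through the centroid using Ī + A·d² with d = y − 22.23:
  flange: d = -11.23 mm → contributes +878 857 mm⁴
  web: d = 34.77 mm → contributes +2 717 020 mm⁴
  hole: d = -11.23 mm → contributes −10 396 mm⁴
Total I = 3 585 481 mm⁴.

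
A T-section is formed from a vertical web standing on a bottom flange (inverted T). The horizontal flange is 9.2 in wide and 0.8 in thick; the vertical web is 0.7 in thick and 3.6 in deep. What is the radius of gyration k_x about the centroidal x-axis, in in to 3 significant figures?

k_x ≈ 1.11 in

Decompose the section into non-overlapping parts with the origin at the bottom-left of its bounding rectangle.
Flange: 9.2 × 0.8, A = 7.36 in², y = 0.4 in, Ī = 0.39253 in⁴.
Web: 0.7 × 3.6, A = 2.52 in², y = 2.6 in, Ī = 2.7216 in⁴.
Centroid: ȳ = ΣA·y / ΣA = 0.96113 in.
Transfer each piece to the centroidal x-axis using Ī + A·d² with d = y − 0.96113:
  flange: d = -0.56113 in → contributes +2.71 in⁴
  web: d = 1.6389 in → contributes +9.49 in⁴
Total I = 12.2 in⁴.
Radius of gyration: k = √(I/A) = √(12.2 / 9.88) = 1.1112 in.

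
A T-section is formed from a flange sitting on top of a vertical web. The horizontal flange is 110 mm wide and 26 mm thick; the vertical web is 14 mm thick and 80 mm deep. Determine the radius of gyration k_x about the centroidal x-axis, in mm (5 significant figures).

k_x ≈ 27.543 mm

Break the section into simple shapes (no overlaps), measuring from the bottom-left corner of the bounding box.
Flange: 110 × 26, A = 2 860 mm², y = 93 mm, Ī = 161113.3 mm⁴.
Web: 14 × 80, A = 1 120 mm², y = 40 mm, Ī = 597333.3 mm⁴.
Centroid: ȳ = ΣA·y / ΣA = 78.08543 mm.
Transfer each piece to the centroidal x-axis using Ī + A·d² with d = y − 78.08543:
  flange: d = 14.91457 mm → contributes +797304.6 mm⁴
  web: d = -38.08543 mm → contributes +2 221 893 mm⁴
Total I = 3 019 198 mm⁴.
Radius of gyration: k = √(I/A) = √(3 019 198 / 3 980) = 27.54256 mm.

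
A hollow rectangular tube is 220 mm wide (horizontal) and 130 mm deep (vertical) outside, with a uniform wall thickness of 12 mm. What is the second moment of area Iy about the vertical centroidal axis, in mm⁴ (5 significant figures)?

Iy ≈ 4.8842 × 10⁷ mm⁴

Split into non-overlapping primitives; take the origin at the lower-left of the bounding box.
Outer rectangle: 220 × 130, A = 28 600 mm², x = 110 mm, Ī = 115 353 333 mm⁴.
Inner void (subtracted): 196 × 106, A = 20 776 mm², x = 110 mm, Ī = 66 510 901 mm⁴.
By symmetry the centroid is at mid-width, x̄ = 110 mm.
All pieces are centred on the vertical centroidal axis, so I = ΣĪ (holes subtracted) = 48 842 432 mm⁴.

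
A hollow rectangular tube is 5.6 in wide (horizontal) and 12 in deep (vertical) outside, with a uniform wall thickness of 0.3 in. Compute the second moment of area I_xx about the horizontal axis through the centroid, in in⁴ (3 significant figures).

Decompose the section into non-overlapping parts with the origin at the bottom-left of its bounding rectangle.
Outer rectangle: 5.6 × 12, A = 67.2 in², y = 6 in, Ī = 806.4 in⁴.
Inner void (subtracted): 5 × 11.4, A = 57 in², y = 6 in, Ī = 617.31 in⁴.
By symmetry the centroid is at mid-height, ȳ = 6 in.
All pieces are centred on the horizontal axis through the centroid, so I = ΣĪ (holes subtracted) = 189.09 in⁴.

I_xx ≈ 189 in⁴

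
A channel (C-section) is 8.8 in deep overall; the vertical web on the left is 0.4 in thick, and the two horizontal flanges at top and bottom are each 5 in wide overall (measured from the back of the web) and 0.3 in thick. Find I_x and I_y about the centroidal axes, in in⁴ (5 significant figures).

I_x ≈ 72.589 in⁴, I_y ≈ 14.583 in⁴

Break the section into simple shapes (no overlaps), measuring from the bottom-left corner of the bounding box.
Web: 0.4 × 8.8, A = 3.52 in², y = 4.4 in, Ī = 22.71573 in⁴.
Top flange (beyond web): 4.6 × 0.3, A = 1.38 in², y = 8.65 in, Ī = 0.01035 in⁴.
Bottom flange (beyond web): 4.6 × 0.3, A = 1.38 in², y = 0.15 in, Ī = 0.01035 in⁴.
By symmetry the centroid is at mid-height, ȳ = 4.4 in.
Transfer each piece to the centroidal x-axis using Ī + A·d² with d = y − 4.4:
  web: d = 0 in → contributes +22.71573 in⁴
  top flange (beyond web): d = 4.25 in → contributes +24.9366 in⁴
  bottom flange (beyond web): d = -4.25 in → contributes +24.9366 in⁴
Total I = 72.58893 in⁴.
For the y-axis: x̄ = 1.298726 in.
Repeating about the centroidal y-axis gives I_y = 14.58252 in⁴.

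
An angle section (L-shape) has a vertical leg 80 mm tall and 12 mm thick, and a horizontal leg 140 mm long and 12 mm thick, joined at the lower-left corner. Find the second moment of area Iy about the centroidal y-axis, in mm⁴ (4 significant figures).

Split into non-overlapping primitives; take the origin at the lower-left of the bounding box.
Vertical leg: 12 × 80, A = 960 mm², x = 6 mm, Ī = 11 520 mm⁴.
Horizontal leg (remainder): 128 × 12, A = 1 536 mm², x = 76 mm, Ī = 2 097 152 mm⁴.
Centroid: x̄ = ΣA·x / ΣA = 49.0769 mm.
Transfer each piece to the centroidal y-axis using Ī + A·d² with d = x − 49.0769:
  vertical leg: d = -43.0769 mm → contributes +1 792 916 mm⁴
  horizontal leg (remainder): d = 26.9231 mm → contributes +3 210 525 mm⁴
Total I = 5 003 441 mm⁴.

Iy ≈ 5.003 × 10⁶ mm⁴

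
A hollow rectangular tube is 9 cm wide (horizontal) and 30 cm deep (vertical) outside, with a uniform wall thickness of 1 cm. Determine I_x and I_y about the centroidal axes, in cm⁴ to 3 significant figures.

Treat the section as a set of non-overlapping primitives; coordinates are from the bounding-box lower-left.
Outer rectangle: 9 × 30, A = 270 cm², y = 15 cm, Ī = 20 250 cm⁴.
Inner void (subtracted): 7 × 28, A = 196 cm², y = 15 cm, Ī = 12 805 cm⁴.
By symmetry the centroid is at mid-height, ȳ = 15 cm.
All pieces are centred on the centroidal x-axis, so I = ΣĪ (holes subtracted) = 7444.7 cm⁴.
Repeating about the centroidal y-axis gives I_y = 1022.2 cm⁴.

I_x ≈ 7440 cm⁴, I_y ≈ 1020 cm⁴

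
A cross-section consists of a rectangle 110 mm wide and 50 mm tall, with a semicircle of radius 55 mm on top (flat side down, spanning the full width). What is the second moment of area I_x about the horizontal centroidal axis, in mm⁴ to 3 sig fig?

Treat the section as a set of non-overlapping primitives; coordinates are from the bounding-box lower-left.
Rectangular body: 110 × 50, A = 5 500 mm², y = 25 mm, Ī = 1 145 833 mm⁴.
Semicircular cap: semicircle r = 55, A = 4751.7 mm², y = 73.343 mm, Ī = 1 004 345 mm⁴.
Centroid: ȳ = ΣA·y / ΣA = 47.407 mm.
Transfer each piece to the horizontal centroidal axis using Ī + A·d² with d = y − 47.407:
  rectangular body: d = -22.407 mm → contributes +3 907 220 mm⁴
  semicircular cap: d = 25.936 mm → contributes +4 200 623 mm⁴
Total I = 8 107 843 mm⁴.

I_x ≈ 8.11 × 10⁶ mm⁴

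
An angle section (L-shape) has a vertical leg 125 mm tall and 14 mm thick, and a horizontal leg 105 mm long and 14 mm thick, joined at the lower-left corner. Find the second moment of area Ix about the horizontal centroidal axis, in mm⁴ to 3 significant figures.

Ix ≈ 4.57 × 10⁶ mm⁴

Decompose the section into non-overlapping parts with the origin at the bottom-left of its bounding rectangle.
Vertical leg: 14 × 125, A = 1 750 mm², y = 62.5 mm, Ī = 2 278 646 mm⁴.
Horizontal leg (remainder): 91 × 14, A = 1 274 mm², y = 7 mm, Ī = 20 809 mm⁴.
Centroid: ȳ = ΣA·y / ΣA = 39.118 mm.
Transfer each piece to the horizontal centroidal axis using Ī + A·d² with d = y − 39.118:
  vertical leg: d = 23.382 mm → contributes +3 235 398 mm⁴
  horizontal leg (remainder): d = -32.118 mm → contributes +1 335 028 mm⁴
Total I = 4 570 426 mm⁴.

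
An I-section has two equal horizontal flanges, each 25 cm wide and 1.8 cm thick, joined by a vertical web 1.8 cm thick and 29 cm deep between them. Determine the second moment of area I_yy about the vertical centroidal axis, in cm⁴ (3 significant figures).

Split into non-overlapping primitives; take the origin at the lower-left of the bounding box.
Bottom flange: 25 × 1.8, A = 45 cm², x = 12.5 cm, Ī = 2343.8 cm⁴.
Web: 1.8 × 29, A = 52.2 cm², x = 12.5 cm, Ī = 14.094 cm⁴.
Top flange: 25 × 1.8, A = 45 cm², x = 12.5 cm, Ī = 2343.8 cm⁴.
By symmetry the centroid is at mid-width, x̄ = 12.5 cm.
All pieces are centred on the vertical centroidal axis, so I = ΣĪ = 4701.6 cm⁴.

I_yy ≈ 4700 cm⁴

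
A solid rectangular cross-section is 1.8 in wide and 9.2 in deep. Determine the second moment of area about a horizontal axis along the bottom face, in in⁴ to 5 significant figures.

I_base ≈ 467.21 in⁴

The section: 1.8 × 9.2, A = 16.56 in², y = 4.6 in, Ī = 116.8032 in⁴.
Transfer it to a horizontal axis along the bottom face using Ī + A·d² with d = y − 0:
  the section: d = 4.6 in → contributes +467.2128 in⁴
Total I = 467.2128 in⁴.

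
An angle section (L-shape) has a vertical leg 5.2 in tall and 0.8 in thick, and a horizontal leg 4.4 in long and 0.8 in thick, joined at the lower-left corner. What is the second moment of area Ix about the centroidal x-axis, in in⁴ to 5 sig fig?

Break the section into simple shapes (no overlaps), measuring from the bottom-left corner of the bounding box.
Vertical leg: 0.8 × 5.2, A = 4.16 in², y = 2.6 in, Ī = 9.373867 in⁴.
Horizontal leg (remainder): 3.6 × 0.8, A = 2.88 in², y = 0.4 in, Ī = 0.1536 in⁴.
Centroid: ȳ = ΣA·y / ΣA = 1.7 in.
Transfer each piece to the centroidal x-axis using Ī + A·d² with d = y − 1.7:
  vertical leg: d = 0.9 in → contributes +12.74347 in⁴
  horizontal leg (remainder): d = -1.3 in → contributes +5.0208 in⁴
Total I = 17.76427 in⁴.

Ix ≈ 17.764 in⁴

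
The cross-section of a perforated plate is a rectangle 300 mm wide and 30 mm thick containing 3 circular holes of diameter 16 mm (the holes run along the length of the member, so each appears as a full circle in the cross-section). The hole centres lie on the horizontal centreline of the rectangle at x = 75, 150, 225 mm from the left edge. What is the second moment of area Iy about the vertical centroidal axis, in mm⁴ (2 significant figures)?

Iy ≈ 6.5 × 10⁷ mm⁴

Treat the section as a set of non-overlapping primitives; coordinates are from the bounding-box lower-left.
Plate: 300 × 30, A = 9 000 mm², x = 150 mm, Ī = 67 500 000 mm⁴.
Hole 1 (subtracted): ⌀16, A = 201.1 mm², x = 75 mm, Ī = 3 217 mm⁴.
Hole 2 (subtracted): ⌀16, A = 201.1 mm², x = 150 mm, Ī = 3 217 mm⁴.
Hole 3 (subtracted): ⌀16, A = 201.1 mm², x = 225 mm, Ī = 3 217 mm⁴.
By symmetry the centroid is at mid-width, x̄ = 150 mm.
Transfer each piece to the vertical centroidal axis using Ī + A·d² with d = x − 150:
  plate: d = 0 mm → contributes +67 500 000 mm⁴
  hole 1: d = -75 mm → contributes −1 134 190 mm⁴
  hole 2: d = 0 mm → contributes −3 217 mm⁴
  hole 3: d = 75 mm → contributes −1 134 190 mm⁴
Total I = 65 228 402 mm⁴.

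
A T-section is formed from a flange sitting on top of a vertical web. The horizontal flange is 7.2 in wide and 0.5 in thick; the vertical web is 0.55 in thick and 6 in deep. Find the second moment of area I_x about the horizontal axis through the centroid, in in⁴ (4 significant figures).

I_x ≈ 28.16 in⁴

Split into non-overlapping primitives; take the origin at the lower-left of the bounding box.
Flange: 7.2 × 0.5, A = 3.6 in², y = 6.25 in, Ī = 0.075 in⁴.
Web: 0.55 × 6, A = 3.3 in², y = 3 in, Ī = 9.9 in⁴.
Centroid: ȳ = ΣA·y / ΣA = 4.69565 in.
Transfer each piece to the horizontal axis through the centroid using Ī + A·d² with d = y − 4.69565:
  flange: d = 1.55435 in → contributes +8.77259 in⁴
  web: d = -1.69565 in → contributes +19.3883 in⁴
Total I = 28.1609 in⁴.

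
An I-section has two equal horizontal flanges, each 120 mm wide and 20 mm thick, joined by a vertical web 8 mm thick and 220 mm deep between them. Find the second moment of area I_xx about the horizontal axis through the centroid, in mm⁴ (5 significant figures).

Split into non-overlapping primitives; take the origin at the lower-left of the bounding box.
Bottom flange: 120 × 20, A = 2 400 mm², y = 10 mm, Ī = 80 000 mm⁴.
Web: 8 × 220, A = 1 760 mm², y = 130 mm, Ī = 7 098 667 mm⁴.
Top flange: 120 × 20, A = 2 400 mm², y = 250 mm, Ī = 80 000 mm⁴.
By symmetry the centroid is at mid-height, ȳ = 130 mm.
Transfer each piece to the horizontal axis through the centroid using Ī + A·d² with d = y − 130:
  bottom flange: d = -120 mm → contributes +34 640 000 mm⁴
  web: d = 0 mm → contributes +7 098 667 mm⁴
  top flange: d = 120 mm → contributes +34 640 000 mm⁴
Total I = 76 378 667 mm⁴.

I_xx ≈ 7.6379 × 10⁷ mm⁴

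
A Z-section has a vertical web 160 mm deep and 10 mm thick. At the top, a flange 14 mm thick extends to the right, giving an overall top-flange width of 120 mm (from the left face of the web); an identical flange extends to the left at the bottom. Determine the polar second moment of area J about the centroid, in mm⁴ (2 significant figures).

J ≈ 3.4 × 10⁷ mm⁴

Treat the section as a set of non-overlapping primitives; coordinates are from the bounding-box lower-left.
Web: 10 × 160, A = 1 600 mm², y = 80 mm, Ī = 3 413 333 mm⁴.
Top flange (beyond web): 110 × 14, A = 1 540 mm², y = 153 mm, Ī = 25 153 mm⁴.
Bottom flange (beyond web): 110 × 14, A = 1 540 mm², y = 7 mm, Ī = 25 153 mm⁴.
Centroid: ȳ = ΣA·y / ΣA = 80 mm.
Transfer each piece to the centroidal x-axis using Ī + A·d² with d = y − 80:
  web: d = 0 mm → contributes +3 413 333 mm⁴
  top flange (beyond web): d = 73 mm → contributes +8 231 813 mm⁴
  bottom flange (beyond web): d = -73 mm → contributes +8 231 813 mm⁴
Total I = 19 876 960 mm⁴.
For the y-axis: x̄ = 115 mm.
Repeating about the centroidal y-axis gives I_y = 14 207 000 mm⁴.
Polar second moment: J = I_x + I_y = 34 083 960 mm⁴.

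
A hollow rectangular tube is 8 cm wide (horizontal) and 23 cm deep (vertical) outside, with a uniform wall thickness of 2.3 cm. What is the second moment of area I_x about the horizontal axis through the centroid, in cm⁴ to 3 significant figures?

I_x ≈ 6350 cm⁴

Treat the section as a set of non-overlapping primitives; coordinates are from the bounding-box lower-left.
Outer rectangle: 8 × 23, A = 184 cm², y = 11.5 cm, Ī = 8111.3 cm⁴.
Inner void (subtracted): 3.4 × 18.4, A = 62.56 cm², y = 11.5 cm, Ī = 1 765 cm⁴.
By symmetry the centroid is at mid-height, ȳ = 11.5 cm.
All pieces are centred on the horizontal axis through the centroid, so I = ΣĪ (holes subtracted) = 6346.3 cm⁴.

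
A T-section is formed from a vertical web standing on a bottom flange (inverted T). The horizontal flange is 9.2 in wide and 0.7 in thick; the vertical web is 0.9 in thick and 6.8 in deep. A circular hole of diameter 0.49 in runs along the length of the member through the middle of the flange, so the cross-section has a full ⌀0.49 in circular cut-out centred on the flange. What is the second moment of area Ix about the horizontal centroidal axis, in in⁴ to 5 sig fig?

Treat the section as a set of non-overlapping primitives; coordinates are from the bounding-box lower-left.
Flange: 9.2 × 0.7, A = 6.44 in², y = 0.35 in, Ī = 0.2629667 in⁴.
Web: 0.9 × 6.8, A = 6.12 in², y = 4.1 in, Ī = 23.5824 in⁴.
Hole (subtracted): ⌀0.49, A = 0.1885741 in², y = 0.35 in, Ī = 0.00282979 in⁴.
Centroid: ȳ = ΣA·y / ΣA = 2.205081 in.
Transfer each piece to the horizontal centroidal axis using Ī + A·d² with d = y − 2.205081:
  flange: d = -1.855081 in → contributes +22.42511 in⁴
  web: d = 1.894919 in → contributes +45.55759 in⁴
  hole: d = -1.855081 in → contributes −0.6517748 in⁴
Total I = 67.33092 in⁴.

Ix ≈ 67.331 in⁴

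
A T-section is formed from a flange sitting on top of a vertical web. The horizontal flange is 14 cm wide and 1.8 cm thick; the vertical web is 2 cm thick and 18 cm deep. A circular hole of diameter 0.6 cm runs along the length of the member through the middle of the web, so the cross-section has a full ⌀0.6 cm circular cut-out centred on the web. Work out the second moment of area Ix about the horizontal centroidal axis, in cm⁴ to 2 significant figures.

Ix ≈ 2400 cm⁴

Decompose the section into non-overlapping parts with the origin at the bottom-left of its bounding rectangle.
Flange: 14 × 1.8, A = 25.2 cm², y = 18.9 cm, Ī = 6.804 cm⁴.
Web: 2 × 18, A = 36 cm², y = 9 cm, Ī = 972 cm⁴.
Hole (subtracted): ⌀0.6, A = 0.2827 cm², y = 9 cm, Ī = 0.006362 cm⁴.
Centroid: ȳ = ΣA·y / ΣA = 13.1 cm.
Transfer each piece to the horizontal centroidal axis using Ī + A·d² with d = y − 13.1:
  flange: d = 5.805 cm → contributes +855.9 cm⁴
  web: d = -4.095 cm → contributes +1 576 cm⁴
  hole: d = -4.095 cm → contributes −4.749 cm⁴
Total I = 2 427 cm⁴.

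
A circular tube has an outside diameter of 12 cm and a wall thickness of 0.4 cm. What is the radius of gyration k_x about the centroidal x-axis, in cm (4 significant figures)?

k_x ≈ 4.104 cm

Treat the section as a set of non-overlapping primitives; coordinates are from the bounding-box lower-left.
Outer circle: ⌀12, A = 113.097 cm², y = 6 cm, Ī = 1017.88 cm⁴.
Bore (subtracted): ⌀11.2, A = 98.5203 cm², y = 6 cm, Ī = 772.4 cm⁴.
By symmetry the centroid is at mid-height, ȳ = 6 cm.
All pieces are centred on the centroidal x-axis, so I = ΣĪ (holes subtracted) = 245.477 cm⁴.
Radius of gyration: k = √(I/A) = √(245.477 / 14.577) = 4.10366 cm.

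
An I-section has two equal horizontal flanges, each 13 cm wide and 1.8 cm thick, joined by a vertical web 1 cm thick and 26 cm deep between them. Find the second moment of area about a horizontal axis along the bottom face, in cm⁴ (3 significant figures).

I_base ≈ 2.65 × 10⁴ cm⁴

Decompose the section into non-overlapping parts with the origin at the bottom-left of its bounding rectangle.
Bottom flange: 13 × 1.8, A = 23.4 cm², y = 0.9 cm, Ī = 6.318 cm⁴.
Web: 1 × 26, A = 26 cm², y = 14.8 cm, Ī = 1464.7 cm⁴.
Top flange: 13 × 1.8, A = 23.4 cm², y = 28.7 cm, Ī = 6.318 cm⁴.
Transfer each piece to a horizontal axis along the bottom face using Ī + A·d² with d = y − 0:
  bottom flange: d = 0.9 cm → contributes +25.272 cm⁴
  web: d = 14.8 cm → contributes +7159.7 cm⁴
  top flange: d = 28.7 cm → contributes +19 281 cm⁴
Total I = 26 466 cm⁴.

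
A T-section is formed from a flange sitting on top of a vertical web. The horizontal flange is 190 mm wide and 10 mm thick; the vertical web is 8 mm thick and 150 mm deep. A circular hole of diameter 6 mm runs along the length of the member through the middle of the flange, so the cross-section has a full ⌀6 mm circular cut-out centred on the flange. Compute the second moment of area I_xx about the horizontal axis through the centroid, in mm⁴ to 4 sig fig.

Treat the section as a set of non-overlapping primitives; coordinates are from the bounding-box lower-left.
Flange: 190 × 10, A = 1 900 mm², y = 155 mm, Ī = 15833.3 mm⁴.
Web: 8 × 150, A = 1 200 mm², y = 75 mm, Ī = 2 250 000 mm⁴.
Hole (subtracted): ⌀6, A = 28.2743 mm², y = 155 mm, Ī = 63.6173 mm⁴.
Centroid: ȳ = ΣA·y / ΣA = 123.747 mm.
Transfer each piece to the horizontal axis through the centroid using Ī + A·d² with d = y − 123.747:
  flange: d = 31.2528 mm → contributes +1 871 634 mm⁴
  web: d = -48.7472 mm → contributes +5 101 548 mm⁴
  hole: d = 31.2528 mm → contributes −27680.2 mm⁴
Total I = 6 945 502 mm⁴.

I_xx ≈ 6.946 × 10⁶ mm⁴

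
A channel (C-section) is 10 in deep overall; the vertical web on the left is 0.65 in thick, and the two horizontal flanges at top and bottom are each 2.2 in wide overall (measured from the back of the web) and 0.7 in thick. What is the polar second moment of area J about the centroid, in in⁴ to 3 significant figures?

J ≈ 104 in⁴

Break the section into simple shapes (no overlaps), measuring from the bottom-left corner of the bounding box.
Web: 0.65 × 10, A = 6.5 in², y = 5 in, Ī = 54.167 in⁴.
Top flange (beyond web): 1.55 × 0.7, A = 1.085 in², y = 9.65 in, Ī = 0.044304 in⁴.
Bottom flange (beyond web): 1.55 × 0.7, A = 1.085 in², y = 0.35 in, Ī = 0.044304 in⁴.
By symmetry the centroid is at mid-height, ȳ = 5 in.
Transfer each piece to the centroidal x-axis using Ī + A·d² with d = y − 5:
  web: d = 0 in → contributes +54.167 in⁴
  top flange (beyond web): d = 4.65 in → contributes +23.505 in⁴
  bottom flange (beyond web): d = -4.65 in → contributes +23.505 in⁴
Total I = 101.18 in⁴.
For the y-axis: x̄ = 0.60032 in.
Repeating about the centroidal y-axis gives I_y = 2.6318 in⁴.
Polar second moment: J = I_x + I_y = 103.81 in⁴.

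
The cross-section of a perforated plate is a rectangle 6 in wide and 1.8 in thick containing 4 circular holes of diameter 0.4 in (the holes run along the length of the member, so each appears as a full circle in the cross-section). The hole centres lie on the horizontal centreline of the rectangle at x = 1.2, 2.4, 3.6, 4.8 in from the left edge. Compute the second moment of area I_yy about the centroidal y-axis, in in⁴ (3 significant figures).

Split into non-overlapping primitives; take the origin at the lower-left of the bounding box.
Plate: 6 × 1.8, A = 10.8 in², x = 3 in, Ī = 32.4 in⁴.
Hole 1 (subtracted): ⌀0.4, A = 0.12566 in², x = 1.2 in, Ī = 0.0012566 in⁴.
Hole 2 (subtracted): ⌀0.4, A = 0.12566 in², x = 2.4 in, Ī = 0.0012566 in⁴.
Hole 3 (subtracted): ⌀0.4, A = 0.12566 in², x = 3.6 in, Ī = 0.0012566 in⁴.
Hole 4 (subtracted): ⌀0.4, A = 0.12566 in², x = 4.8 in, Ī = 0.0012566 in⁴.
By symmetry the centroid is at mid-width, x̄ = 3 in.
Transfer each piece to the centroidal y-axis using Ī + A·d² with d = x − 3:
  plate: d = 0 in → contributes +32.4 in⁴
  hole 1: d = -1.8 in → contributes −0.40841 in⁴
  hole 2: d = -0.6 in → contributes −0.046496 in⁴
  hole 3: d = 0.6 in → contributes −0.046496 in⁴
  hole 4: d = 1.8 in → contributes −0.40841 in⁴
Total I = 31.49 in⁴.

I_yy ≈ 31.5 in⁴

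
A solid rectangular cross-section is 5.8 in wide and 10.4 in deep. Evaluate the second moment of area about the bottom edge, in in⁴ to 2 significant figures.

I_base ≈ 2200 in⁴

The section: 5.8 × 10.4, A = 60.32 in², y = 5.2 in, Ī = 543.7 in⁴.
Transfer it to a horizontal axis along the bottom face using Ī + A·d² with d = y − 0:
  the section: d = 5.2 in → contributes +2 175 in⁴
Total I = 2 175 in⁴.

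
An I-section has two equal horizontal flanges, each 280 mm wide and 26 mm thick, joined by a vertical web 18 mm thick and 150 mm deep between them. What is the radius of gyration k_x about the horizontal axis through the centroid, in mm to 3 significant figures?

Split into non-overlapping primitives; take the origin at the lower-left of the bounding box.
Bottom flange: 280 × 26, A = 7 280 mm², y = 13 mm, Ī = 410 107 mm⁴.
Web: 18 × 150, A = 2 700 mm², y = 101 mm, Ī = 5 062 500 mm⁴.
Top flange: 280 × 26, A = 7 280 mm², y = 189 mm, Ī = 410 107 mm⁴.
By symmetry the centroid is at mid-height, ȳ = 101 mm.
Transfer each piece to the horizontal axis through the centroid using Ī + A·d² with d = y − 101:
  bottom flange: d = -88 mm → contributes +56 786 427 mm⁴
  web: d = 0 mm → contributes +5 062 500 mm⁴
  top flange: d = 88 mm → contributes +56 786 427 mm⁴
Total I = 118 635 353 mm⁴.
Radius of gyration: k = √(I/A) = √(118 635 353 / 17 260) = 82.906 mm.

k_x ≈ 82.9 mm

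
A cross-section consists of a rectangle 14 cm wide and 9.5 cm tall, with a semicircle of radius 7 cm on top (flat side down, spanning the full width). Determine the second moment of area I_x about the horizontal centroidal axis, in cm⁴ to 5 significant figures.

Decompose the section into non-overlapping parts with the origin at the bottom-left of its bounding rectangle.
Rectangular body: 14 × 9.5, A = 133 cm², y = 4.75 cm, Ī = 1000.271 cm⁴.
Semicircular cap: semicircle r = 7, A = 76.96902 cm², y = 12.47089 cm, Ī = 263.5265 cm⁴.
Centroid: ȳ = ΣA·y / ΣA = 7.580272 cm.
Transfer each piece to the horizontal centroidal axis using Ī + A·d² with d = y − 7.580272:
  rectangular body: d = -2.830272 cm → contributes +2065.66 cm⁴
  semicircular cap: d = 4.89062 cm → contributes +2104.484 cm⁴
Total I = 4170.144 cm⁴.

I_x ≈ 4170.1 cm⁴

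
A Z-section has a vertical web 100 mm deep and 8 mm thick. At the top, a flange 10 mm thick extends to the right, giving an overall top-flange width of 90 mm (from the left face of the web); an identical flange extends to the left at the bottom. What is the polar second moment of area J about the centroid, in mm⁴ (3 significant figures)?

J ≈ 8.25 × 10⁶ mm⁴

Decompose the section into non-overlapping parts with the origin at the bottom-left of its bounding rectangle.
Web: 8 × 100, A = 800 mm², y = 50 mm, Ī = 666 667 mm⁴.
Top flange (beyond web): 82 × 10, A = 820 mm², y = 95 mm, Ī = 6833.3 mm⁴.
Bottom flange (beyond web): 82 × 10, A = 820 mm², y = 5 mm, Ī = 6833.3 mm⁴.
Centroid: ȳ = ΣA·y / ΣA = 50 mm.
Transfer each piece to the centroidal x-axis using Ī + A·d² with d = y − 50:
  web: d = 0 mm → contributes +666 667 mm⁴
  top flange (beyond web): d = 45 mm → contributes +1 667 333 mm⁴
  bottom flange (beyond web): d = -45 mm → contributes +1 667 333 mm⁴
Total I = 4 001 333 mm⁴.
For the y-axis: x̄ = 86 mm.
Repeating about the centroidal y-axis gives I_y = 4 244 213 mm⁴.
Polar second moment: J = I_x + I_y = 8 245 547 mm⁴.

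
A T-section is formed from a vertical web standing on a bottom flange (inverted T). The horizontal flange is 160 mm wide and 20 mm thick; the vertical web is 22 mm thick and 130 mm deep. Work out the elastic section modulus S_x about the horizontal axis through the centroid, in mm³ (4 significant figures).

Split into non-overlapping primitives; take the origin at the lower-left of the bounding box.
Flange: 160 × 20, A = 3 200 mm², y = 10 mm, Ī = 106 667 mm⁴.
Web: 22 × 130, A = 2 860 mm², y = 85 mm, Ī = 4 027 833 mm⁴.
Centroid: ȳ = ΣA·y / ΣA = 45.396 mm.
Transfer each piece to the horizontal axis through the centroid using Ī + A·d² with d = y − 45.396:
  flange: d = -35.396 mm → contributes +4 115 881 mm⁴
  web: d = 39.604 mm → contributes +8 513 668 mm⁴
Total I = 12 629 550 mm⁴.
Extreme fibre distance c = 104.604 mm; S = I/c = 120 737 mm³.

S_x ≈ 1.207 × 10⁵ mm³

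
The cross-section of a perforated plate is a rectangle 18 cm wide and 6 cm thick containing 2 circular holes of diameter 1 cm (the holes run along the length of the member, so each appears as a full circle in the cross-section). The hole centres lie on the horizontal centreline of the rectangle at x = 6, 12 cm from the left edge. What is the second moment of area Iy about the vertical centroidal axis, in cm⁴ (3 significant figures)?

Treat the section as a set of non-overlapping primitives; coordinates are from the bounding-box lower-left.
Plate: 18 × 6, A = 108 cm², x = 9 cm, Ī = 2 916 cm⁴.
Hole 1 (subtracted): ⌀1, A = 0.7854 cm², x = 6 cm, Ī = 0.049087 cm⁴.
Hole 2 (subtracted): ⌀1, A = 0.7854 cm², x = 12 cm, Ī = 0.049087 cm⁴.
By symmetry the centroid is at mid-width, x̄ = 9 cm.
Transfer each piece to the vertical centroidal axis using Ī + A·d² with d = x − 9:
  plate: d = 0 cm → contributes +2 916 cm⁴
  hole 1: d = -3 cm → contributes −7.1177 cm⁴
  hole 2: d = 3 cm → contributes −7.1177 cm⁴
Total I = 2901.8 cm⁴.

Iy ≈ 2900 cm⁴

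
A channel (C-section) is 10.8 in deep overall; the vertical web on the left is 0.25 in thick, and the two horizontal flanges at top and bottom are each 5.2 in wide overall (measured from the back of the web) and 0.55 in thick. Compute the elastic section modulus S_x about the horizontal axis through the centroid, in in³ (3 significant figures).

Decompose the section into non-overlapping parts with the origin at the bottom-left of its bounding rectangle.
Web: 0.25 × 10.8, A = 2.7 in², y = 5.4 in, Ī = 26.244 in⁴.
Top flange (beyond web): 4.95 × 0.55, A = 2.7225 in², y = 10.525 in, Ī = 0.06863 in⁴.
Bottom flange (beyond web): 4.95 × 0.55, A = 2.7225 in², y = 0.275 in, Ī = 0.06863 in⁴.
By symmetry the centroid is at mid-height, ȳ = 5.4 in.
Transfer each piece to the horizontal axis through the centroid using Ī + A·d² with d = y − 5.4:
  web: d = 0 in → contributes +26.244 in⁴
  top flange (beyond web): d = 5.125 in → contributes +71.577 in⁴
  bottom flange (beyond web): d = -5.125 in → contributes +71.577 in⁴
Total I = 169.4 in⁴.
Extreme fibre distance c = 5.4 in; S = I/c = 31.37 in³.

S_x ≈ 31.4 in³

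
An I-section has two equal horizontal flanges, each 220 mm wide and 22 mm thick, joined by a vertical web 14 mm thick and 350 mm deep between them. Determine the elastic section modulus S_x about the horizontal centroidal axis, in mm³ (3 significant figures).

S_x ≈ 1.96 × 10⁶ mm³

Break the section into simple shapes (no overlaps), measuring from the bottom-left corner of the bounding box.
Bottom flange: 220 × 22, A = 4 840 mm², y = 11 mm, Ī = 195 213 mm⁴.
Web: 14 × 350, A = 4 900 mm², y = 197 mm, Ī = 50 020 833 mm⁴.
Top flange: 220 × 22, A = 4 840 mm², y = 383 mm, Ī = 195 213 mm⁴.
By symmetry the centroid is at mid-height, ȳ = 197 mm.
Transfer each piece to the horizontal centroidal axis using Ī + A·d² with d = y − 197:
  bottom flange: d = -186 mm → contributes +167 639 853 mm⁴
  web: d = 0 mm → contributes +50 020 833 mm⁴
  top flange: d = 186 mm → contributes +167 639 853 mm⁴
Total I = 385 300 540 mm⁴.
Extreme fibre distance c = 197 mm; S = I/c = 1 955 840 mm³.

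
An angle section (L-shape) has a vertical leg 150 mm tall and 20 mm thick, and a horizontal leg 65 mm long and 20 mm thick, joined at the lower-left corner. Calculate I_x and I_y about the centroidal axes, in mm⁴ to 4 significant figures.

Split into non-overlapping primitives; take the origin at the lower-left of the bounding box.
Vertical leg: 20 × 150, A = 3 000 mm², y = 75 mm, Ī = 5 625 000 mm⁴.
Horizontal leg (remainder): 45 × 20, A = 900 mm², y = 10 mm, Ī = 30 000 mm⁴.
Centroid: ȳ = ΣA·y / ΣA = 60 mm.
Transfer each piece to the centroidal x-axis using Ī + A·d² with d = y − 60:
  vertical leg: d = 15 mm → contributes +6 300 000 mm⁴
  horizontal leg (remainder): d = -50 mm → contributes +2 280 000 mm⁴
Total I = 8 580 000 mm⁴.
For the y-axis: x̄ = 17.5 mm.
Repeating about the centroidal y-axis gives I_y = 983 125 mm⁴.

I_x ≈ 8.580 × 10⁶ mm⁴, I_y ≈ 9.831 × 10⁵ mm⁴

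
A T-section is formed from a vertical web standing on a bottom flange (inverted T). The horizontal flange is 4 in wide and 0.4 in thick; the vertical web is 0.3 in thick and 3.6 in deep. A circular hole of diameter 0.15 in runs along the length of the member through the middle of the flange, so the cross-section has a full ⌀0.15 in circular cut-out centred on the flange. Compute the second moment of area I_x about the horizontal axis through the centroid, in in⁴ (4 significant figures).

Decompose the section into non-overlapping parts with the origin at the bottom-left of its bounding rectangle.
Flange: 4 × 0.4, A = 1.6 in², y = 0.2 in, Ī = 0.0213333 in⁴.
Web: 0.3 × 3.6, A = 1.08 in², y = 2.2 in, Ī = 1.1664 in⁴.
Hole (subtracted): ⌀0.15, A = 0.0176715 in², y = 0.2 in, Ī = 0.0000248505 in⁴.
Centroid: ȳ = ΣA·y / ΣA = 1.01132 in.
Transfer each piece to the horizontal axis through the centroid using Ī + A·d² with d = y − 1.01132:
  flange: d = -0.81132 in → contributes +1.07452 in⁴
  web: d = 1.18868 in → contributes +2.6924 in⁴
  hole: d = -0.81132 in → contributes −0.0116569 in⁴
Total I = 3.75526 in⁴.

I_x ≈ 3.755 in⁴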